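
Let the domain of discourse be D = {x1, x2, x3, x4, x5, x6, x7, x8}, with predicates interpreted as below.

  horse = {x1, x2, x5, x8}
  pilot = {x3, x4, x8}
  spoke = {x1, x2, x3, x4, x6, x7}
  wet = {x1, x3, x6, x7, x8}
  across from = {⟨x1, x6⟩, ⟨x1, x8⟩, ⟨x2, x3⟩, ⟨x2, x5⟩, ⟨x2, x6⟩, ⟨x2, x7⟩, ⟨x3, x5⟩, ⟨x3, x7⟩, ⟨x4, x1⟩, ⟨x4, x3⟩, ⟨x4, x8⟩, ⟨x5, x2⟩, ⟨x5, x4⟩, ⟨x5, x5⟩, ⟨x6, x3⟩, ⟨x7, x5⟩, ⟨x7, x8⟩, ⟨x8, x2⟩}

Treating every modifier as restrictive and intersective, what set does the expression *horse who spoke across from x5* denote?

⟦who spoke⟧ = ⟦spoke⟧ = {x1, x2, x3, x4, x6, x7}
⟦across from x5⟧ = {x : ⟨x, x5⟩ ∈ ⟦across from⟧} = {x2, x3, x5, x7}
⟦horse⟧ = {x1, x2, x5, x8}
… ∩ ⟦who spoke⟧ = {x1, x2, x5, x8} ∩ {x1, x2, x3, x4, x6, x7} = {x1, x2}
… ∩ ⟦across from x5⟧ = {x1, x2} ∩ {x2, x3, x5, x7} = {x2}
So ⟦horse who spoke across from x5⟧ = {x2}.

{x2}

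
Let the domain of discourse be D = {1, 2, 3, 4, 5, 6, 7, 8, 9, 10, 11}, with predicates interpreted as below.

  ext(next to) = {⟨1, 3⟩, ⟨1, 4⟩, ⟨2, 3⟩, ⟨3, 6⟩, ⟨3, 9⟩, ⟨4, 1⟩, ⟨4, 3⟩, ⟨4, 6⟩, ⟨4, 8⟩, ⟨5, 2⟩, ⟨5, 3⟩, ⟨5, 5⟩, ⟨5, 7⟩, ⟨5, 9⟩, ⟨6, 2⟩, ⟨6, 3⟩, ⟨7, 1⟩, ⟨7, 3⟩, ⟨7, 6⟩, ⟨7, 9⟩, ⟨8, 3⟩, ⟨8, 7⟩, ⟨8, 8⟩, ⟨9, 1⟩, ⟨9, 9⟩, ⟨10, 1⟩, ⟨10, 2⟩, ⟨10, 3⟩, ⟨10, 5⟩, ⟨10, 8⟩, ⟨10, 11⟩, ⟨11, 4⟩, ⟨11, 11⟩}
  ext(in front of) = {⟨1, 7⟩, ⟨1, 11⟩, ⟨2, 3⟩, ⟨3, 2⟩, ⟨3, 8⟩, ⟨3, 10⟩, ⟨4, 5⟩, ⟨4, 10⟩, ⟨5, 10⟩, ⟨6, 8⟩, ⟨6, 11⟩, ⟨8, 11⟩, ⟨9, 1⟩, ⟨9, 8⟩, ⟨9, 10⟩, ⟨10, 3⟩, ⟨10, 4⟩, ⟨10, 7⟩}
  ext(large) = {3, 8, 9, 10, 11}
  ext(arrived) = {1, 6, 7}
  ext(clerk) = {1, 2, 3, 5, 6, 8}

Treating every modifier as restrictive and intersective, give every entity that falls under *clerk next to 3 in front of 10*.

⟦next to 3⟧ = {x : ⟨x, 3⟩ ∈ ⟦next to⟧} = {1, 2, 4, 5, 6, 7, 8, 10}
⟦in front of 10⟧ = {x : ⟨x, 10⟩ ∈ ⟦in front of⟧} = {3, 4, 5, 9}
⟦clerk⟧ = {1, 2, 3, 5, 6, 8}
… ∩ ⟦next to 3⟧ = {1, 2, 3, 5, 6, 8} ∩ {1, 2, 4, 5, 6, 7, 8, 10} = {1, 2, 5, 6, 8}
… ∩ ⟦in front of 10⟧ = {1, 2, 5, 6, 8} ∩ {3, 4, 5, 9} = {5}
So ⟦clerk next to 3 in front of 10⟧ = {5}.

{5}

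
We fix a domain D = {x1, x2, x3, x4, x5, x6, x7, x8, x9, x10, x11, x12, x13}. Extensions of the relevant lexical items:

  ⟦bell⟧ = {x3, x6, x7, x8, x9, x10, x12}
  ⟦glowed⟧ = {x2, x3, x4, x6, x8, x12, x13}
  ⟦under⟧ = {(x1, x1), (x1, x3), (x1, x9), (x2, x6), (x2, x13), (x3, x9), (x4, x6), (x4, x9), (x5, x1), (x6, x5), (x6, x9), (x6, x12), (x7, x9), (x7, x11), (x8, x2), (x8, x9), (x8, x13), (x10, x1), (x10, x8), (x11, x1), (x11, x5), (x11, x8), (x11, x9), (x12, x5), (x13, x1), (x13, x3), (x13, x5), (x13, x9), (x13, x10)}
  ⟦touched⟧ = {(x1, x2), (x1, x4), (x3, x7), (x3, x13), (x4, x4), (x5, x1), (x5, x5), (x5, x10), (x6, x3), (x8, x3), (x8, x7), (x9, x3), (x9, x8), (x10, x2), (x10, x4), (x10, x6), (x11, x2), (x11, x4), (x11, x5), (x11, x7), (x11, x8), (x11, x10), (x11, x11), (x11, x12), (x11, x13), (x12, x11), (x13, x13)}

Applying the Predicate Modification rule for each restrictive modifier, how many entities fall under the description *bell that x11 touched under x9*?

2

⟦that x11 touched⟧ = {x : ⟨x11, x⟩ ∈ ⟦touched⟧} = {x2, x4, x5, x7, x8, x10, x11, x12, x13}
⟦under x9⟧ = {x : ⟨x, x9⟩ ∈ ⟦under⟧} = {x1, x3, x4, x6, x7, x8, x11, x13}
⟦bell⟧ = {x3, x6, x7, x8, x9, x10, x12}
… ∩ ⟦that x11 touched⟧ = {x3, x6, x7, x8, x9, x10, x12} ∩ {x2, x4, x5, x7, x8, x10, x11, x12, x13} = {x7, x8, x10, x12}
… ∩ ⟦under x9⟧ = {x7, x8, x10, x12} ∩ {x1, x3, x4, x6, x7, x8, x11, x13} = {x7, x8}
⟦bell that x11 touched under x9⟧ = {x7, x8}, so the cardinality is 2.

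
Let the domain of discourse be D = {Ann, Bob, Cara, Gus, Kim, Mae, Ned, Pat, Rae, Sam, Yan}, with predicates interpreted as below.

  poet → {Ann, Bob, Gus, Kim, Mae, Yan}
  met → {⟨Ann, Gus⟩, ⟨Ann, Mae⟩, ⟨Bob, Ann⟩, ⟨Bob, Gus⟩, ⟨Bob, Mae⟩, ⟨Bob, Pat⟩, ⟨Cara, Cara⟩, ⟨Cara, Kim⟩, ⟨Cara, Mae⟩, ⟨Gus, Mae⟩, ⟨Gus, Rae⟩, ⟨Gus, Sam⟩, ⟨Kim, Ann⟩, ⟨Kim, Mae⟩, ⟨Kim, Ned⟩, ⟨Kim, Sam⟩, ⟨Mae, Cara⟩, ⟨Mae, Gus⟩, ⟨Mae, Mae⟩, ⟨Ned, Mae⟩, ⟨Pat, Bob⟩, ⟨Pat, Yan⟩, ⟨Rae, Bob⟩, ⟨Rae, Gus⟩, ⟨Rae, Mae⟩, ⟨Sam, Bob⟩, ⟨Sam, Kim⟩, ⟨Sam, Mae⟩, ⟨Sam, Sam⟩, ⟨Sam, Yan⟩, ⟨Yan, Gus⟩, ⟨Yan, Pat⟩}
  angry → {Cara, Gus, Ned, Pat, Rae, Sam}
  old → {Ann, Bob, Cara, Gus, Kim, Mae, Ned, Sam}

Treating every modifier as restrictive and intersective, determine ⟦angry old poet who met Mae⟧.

{Gus}

⟦who met Mae⟧ = {x : ⟨x, Mae⟩ ∈ ⟦met⟧} = {Ann, Bob, Cara, Gus, Kim, Mae, Ned, Rae, Sam}
⟦poet⟧ = {Ann, Bob, Gus, Kim, Mae, Yan}
… ∩ ⟦who met Mae⟧ = {Ann, Bob, Gus, Kim, Mae, Yan} ∩ {Ann, Bob, Cara, Gus, Kim, Mae, Ned, Rae, Sam} = {Ann, Bob, Gus, Kim, Mae}
… ∩ ⟦angry⟧ = {Ann, Bob, Gus, Kim, Mae} ∩ {Cara, Gus, Ned, Pat, Rae, Sam} = {Gus}
… ∩ ⟦old⟧ = {Gus} ∩ {Ann, Bob, Cara, Gus, Kim, Mae, Ned, Sam} = {Gus}
So ⟦angry old poet who met Mae⟧ = {Gus}.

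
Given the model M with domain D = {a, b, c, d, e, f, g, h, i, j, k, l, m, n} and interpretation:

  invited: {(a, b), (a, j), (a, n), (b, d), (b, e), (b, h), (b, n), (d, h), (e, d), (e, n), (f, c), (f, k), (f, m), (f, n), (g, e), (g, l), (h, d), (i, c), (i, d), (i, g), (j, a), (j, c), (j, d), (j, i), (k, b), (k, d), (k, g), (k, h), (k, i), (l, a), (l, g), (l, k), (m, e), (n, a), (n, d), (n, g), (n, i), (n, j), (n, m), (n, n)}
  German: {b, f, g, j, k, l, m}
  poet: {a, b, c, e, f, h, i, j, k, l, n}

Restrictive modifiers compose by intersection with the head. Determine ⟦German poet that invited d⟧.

{b, j, k}

⟦that invited d⟧ = {x : ⟨x, d⟩ ∈ ⟦invited⟧} = {b, e, h, i, j, k, n}
⟦poet⟧ = {a, b, c, e, f, h, i, j, k, l, n}
… ∩ ⟦that invited d⟧ = {a, b, c, e, f, h, i, j, k, l, n} ∩ {b, e, h, i, j, k, n} = {b, e, h, i, j, k, n}
… ∩ ⟦German⟧ = {b, e, h, i, j, k, n} ∩ {b, f, g, j, k, l, m} = {b, j, k}
So ⟦German poet that invited d⟧ = {b, j, k}.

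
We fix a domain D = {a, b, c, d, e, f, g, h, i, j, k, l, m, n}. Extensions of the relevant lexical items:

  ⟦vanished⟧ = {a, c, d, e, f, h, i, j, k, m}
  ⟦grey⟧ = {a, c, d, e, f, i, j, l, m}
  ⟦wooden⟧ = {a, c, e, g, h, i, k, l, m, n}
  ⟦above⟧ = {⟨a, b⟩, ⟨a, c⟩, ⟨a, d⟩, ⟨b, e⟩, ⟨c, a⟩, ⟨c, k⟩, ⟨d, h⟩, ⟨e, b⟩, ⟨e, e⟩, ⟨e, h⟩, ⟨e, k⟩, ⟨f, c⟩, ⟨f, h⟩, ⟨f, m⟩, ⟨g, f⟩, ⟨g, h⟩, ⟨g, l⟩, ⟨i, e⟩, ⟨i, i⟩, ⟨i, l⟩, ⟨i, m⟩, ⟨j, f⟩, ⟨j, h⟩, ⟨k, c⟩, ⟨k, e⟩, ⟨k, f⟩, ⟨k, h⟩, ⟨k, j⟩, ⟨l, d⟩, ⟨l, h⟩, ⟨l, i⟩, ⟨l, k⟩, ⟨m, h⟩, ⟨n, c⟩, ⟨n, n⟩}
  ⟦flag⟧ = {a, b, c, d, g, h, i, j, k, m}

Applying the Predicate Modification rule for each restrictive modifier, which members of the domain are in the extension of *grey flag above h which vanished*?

⟦above h⟧ = {x : ⟨x, h⟩ ∈ ⟦above⟧} = {d, e, f, g, j, k, l, m}
⟦which vanished⟧ = ⟦vanished⟧ = {a, c, d, e, f, h, i, j, k, m}
⟦flag⟧ = {a, b, c, d, g, h, i, j, k, m}
… ∩ ⟦above h⟧ = {a, b, c, d, g, h, i, j, k, m} ∩ {d, e, f, g, j, k, l, m} = {d, g, j, k, m}
… ∩ ⟦which vanished⟧ = {d, g, j, k, m} ∩ {a, c, d, e, f, h, i, j, k, m} = {d, j, k, m}
… ∩ ⟦grey⟧ = {d, j, k, m} ∩ {a, c, d, e, f, i, j, l, m} = {d, j, m}
So ⟦grey flag above h which vanished⟧ = {d, j, m}.

{d, j, m}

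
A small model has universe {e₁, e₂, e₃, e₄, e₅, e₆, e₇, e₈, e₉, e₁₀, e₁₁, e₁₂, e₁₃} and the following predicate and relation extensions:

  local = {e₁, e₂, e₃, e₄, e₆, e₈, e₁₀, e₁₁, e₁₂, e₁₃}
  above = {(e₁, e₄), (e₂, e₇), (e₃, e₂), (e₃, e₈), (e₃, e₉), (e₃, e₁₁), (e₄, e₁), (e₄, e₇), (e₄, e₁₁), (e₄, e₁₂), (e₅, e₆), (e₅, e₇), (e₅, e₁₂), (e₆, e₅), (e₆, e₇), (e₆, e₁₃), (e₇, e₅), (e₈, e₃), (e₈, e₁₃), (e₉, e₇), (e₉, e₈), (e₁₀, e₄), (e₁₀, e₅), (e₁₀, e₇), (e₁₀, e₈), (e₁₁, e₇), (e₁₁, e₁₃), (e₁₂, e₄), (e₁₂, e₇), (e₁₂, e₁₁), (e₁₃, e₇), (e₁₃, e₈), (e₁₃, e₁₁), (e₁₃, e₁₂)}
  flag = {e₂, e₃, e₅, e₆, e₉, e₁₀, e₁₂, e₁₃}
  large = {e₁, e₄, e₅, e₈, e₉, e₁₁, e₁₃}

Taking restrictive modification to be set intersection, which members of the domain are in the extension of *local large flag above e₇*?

⟦above e₇⟧ = {x : ⟨x, e₇⟩ ∈ ⟦above⟧} = {e₂, e₄, e₅, e₆, e₉, e₁₀, e₁₁, e₁₂, e₁₃}
⟦flag⟧ = {e₂, e₃, e₅, e₆, e₉, e₁₀, e₁₂, e₁₃}
… ∩ ⟦above e₇⟧ = {e₂, e₃, e₅, e₆, e₉, e₁₀, e₁₂, e₁₃} ∩ {e₂, e₄, e₅, e₆, e₉, e₁₀, e₁₁, e₁₂, e₁₃} = {e₂, e₅, e₆, e₉, e₁₀, e₁₂, e₁₃}
… ∩ ⟦local⟧ = {e₂, e₅, e₆, e₉, e₁₀, e₁₂, e₁₃} ∩ {e₁, e₂, e₃, e₄, e₆, e₈, e₁₀, e₁₁, e₁₂, e₁₃} = {e₂, e₆, e₁₀, e₁₂, e₁₃}
… ∩ ⟦large⟧ = {e₂, e₆, e₁₀, e₁₂, e₁₃} ∩ {e₁, e₄, e₅, e₈, e₉, e₁₁, e₁₃} = {e₁₃}
So ⟦local large flag above e₇⟧ = {e₁₃}.

{e₁₃}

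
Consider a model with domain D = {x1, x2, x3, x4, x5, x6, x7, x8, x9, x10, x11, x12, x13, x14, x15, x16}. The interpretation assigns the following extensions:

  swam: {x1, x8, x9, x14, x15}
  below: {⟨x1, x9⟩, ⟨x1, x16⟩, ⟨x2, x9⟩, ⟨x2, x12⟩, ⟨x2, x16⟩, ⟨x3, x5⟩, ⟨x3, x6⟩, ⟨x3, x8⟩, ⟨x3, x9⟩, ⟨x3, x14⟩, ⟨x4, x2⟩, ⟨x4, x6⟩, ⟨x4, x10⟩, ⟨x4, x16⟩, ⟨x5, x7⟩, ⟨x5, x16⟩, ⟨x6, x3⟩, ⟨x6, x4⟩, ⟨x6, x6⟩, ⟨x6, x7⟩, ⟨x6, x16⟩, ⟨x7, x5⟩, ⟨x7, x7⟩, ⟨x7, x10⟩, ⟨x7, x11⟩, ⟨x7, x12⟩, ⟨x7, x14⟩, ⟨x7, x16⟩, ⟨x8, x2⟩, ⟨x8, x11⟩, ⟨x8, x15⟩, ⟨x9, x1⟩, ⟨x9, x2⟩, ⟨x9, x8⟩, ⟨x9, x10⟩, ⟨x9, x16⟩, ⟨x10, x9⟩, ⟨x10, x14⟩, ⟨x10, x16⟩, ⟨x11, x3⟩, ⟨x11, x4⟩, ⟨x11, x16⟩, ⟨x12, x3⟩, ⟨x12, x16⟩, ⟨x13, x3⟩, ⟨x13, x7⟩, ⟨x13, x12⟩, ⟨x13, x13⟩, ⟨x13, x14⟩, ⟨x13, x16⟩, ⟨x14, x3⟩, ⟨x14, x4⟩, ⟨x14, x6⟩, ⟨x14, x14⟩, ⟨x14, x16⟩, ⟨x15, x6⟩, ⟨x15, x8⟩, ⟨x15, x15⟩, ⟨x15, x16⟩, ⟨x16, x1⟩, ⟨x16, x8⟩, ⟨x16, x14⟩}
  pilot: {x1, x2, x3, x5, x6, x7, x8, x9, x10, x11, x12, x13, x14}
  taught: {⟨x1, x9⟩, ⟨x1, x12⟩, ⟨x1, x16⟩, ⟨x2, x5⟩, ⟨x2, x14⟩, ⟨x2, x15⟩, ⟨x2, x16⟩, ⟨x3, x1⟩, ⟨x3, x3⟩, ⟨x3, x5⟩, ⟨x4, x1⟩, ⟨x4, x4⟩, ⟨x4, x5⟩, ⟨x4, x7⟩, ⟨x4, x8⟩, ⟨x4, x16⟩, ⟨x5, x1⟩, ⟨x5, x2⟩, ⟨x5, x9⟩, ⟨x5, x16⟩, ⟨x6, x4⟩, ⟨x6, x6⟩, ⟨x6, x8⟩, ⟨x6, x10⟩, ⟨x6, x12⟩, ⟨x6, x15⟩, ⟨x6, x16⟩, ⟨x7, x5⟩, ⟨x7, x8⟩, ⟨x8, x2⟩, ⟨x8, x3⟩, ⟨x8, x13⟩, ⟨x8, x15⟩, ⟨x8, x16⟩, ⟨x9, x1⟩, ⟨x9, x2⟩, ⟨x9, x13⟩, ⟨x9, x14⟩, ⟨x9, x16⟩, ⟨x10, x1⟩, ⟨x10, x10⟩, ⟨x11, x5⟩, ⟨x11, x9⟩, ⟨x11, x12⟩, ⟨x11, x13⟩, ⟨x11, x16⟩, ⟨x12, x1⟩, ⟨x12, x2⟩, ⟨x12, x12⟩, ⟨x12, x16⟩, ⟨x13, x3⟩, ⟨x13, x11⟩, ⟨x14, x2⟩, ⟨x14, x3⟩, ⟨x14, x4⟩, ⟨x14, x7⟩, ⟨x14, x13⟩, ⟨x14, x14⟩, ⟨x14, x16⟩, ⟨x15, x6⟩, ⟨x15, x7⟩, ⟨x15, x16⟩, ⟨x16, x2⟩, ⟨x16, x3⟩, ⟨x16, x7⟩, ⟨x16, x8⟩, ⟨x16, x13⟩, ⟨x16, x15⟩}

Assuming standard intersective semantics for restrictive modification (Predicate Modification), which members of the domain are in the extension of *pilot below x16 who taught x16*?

⟦below x16⟧ = {x : ⟨x, x16⟩ ∈ ⟦below⟧} = {x1, x2, x4, x5, x6, x7, x9, x10, x11, x12, x13, x14, x15}
⟦who taught x16⟧ = {x : ⟨x, x16⟩ ∈ ⟦taught⟧} = {x1, x2, x4, x5, x6, x8, x9, x11, x12, x14, x15}
⟦pilot⟧ = {x1, x2, x3, x5, x6, x7, x8, x9, x10, x11, x12, x13, x14}
… ∩ ⟦below x16⟧ = {x1, x2, x3, x5, x6, x7, x8, x9, x10, x11, x12, x13, x14} ∩ {x1, x2, x4, x5, x6, x7, x9, x10, x11, x12, x13, x14, x15} = {x1, x2, x5, x6, x7, x9, x10, x11, x12, x13, x14}
… ∩ ⟦who taught x16⟧ = {x1, x2, x5, x6, x7, x9, x10, x11, x12, x13, x14} ∩ {x1, x2, x4, x5, x6, x8, x9, x11, x12, x14, x15} = {x1, x2, x5, x6, x9, x11, x12, x14}
So ⟦pilot below x16 who taught x16⟧ = {x1, x2, x5, x6, x9, x11, x12, x14}.

{x1, x2, x5, x6, x9, x11, x12, x14}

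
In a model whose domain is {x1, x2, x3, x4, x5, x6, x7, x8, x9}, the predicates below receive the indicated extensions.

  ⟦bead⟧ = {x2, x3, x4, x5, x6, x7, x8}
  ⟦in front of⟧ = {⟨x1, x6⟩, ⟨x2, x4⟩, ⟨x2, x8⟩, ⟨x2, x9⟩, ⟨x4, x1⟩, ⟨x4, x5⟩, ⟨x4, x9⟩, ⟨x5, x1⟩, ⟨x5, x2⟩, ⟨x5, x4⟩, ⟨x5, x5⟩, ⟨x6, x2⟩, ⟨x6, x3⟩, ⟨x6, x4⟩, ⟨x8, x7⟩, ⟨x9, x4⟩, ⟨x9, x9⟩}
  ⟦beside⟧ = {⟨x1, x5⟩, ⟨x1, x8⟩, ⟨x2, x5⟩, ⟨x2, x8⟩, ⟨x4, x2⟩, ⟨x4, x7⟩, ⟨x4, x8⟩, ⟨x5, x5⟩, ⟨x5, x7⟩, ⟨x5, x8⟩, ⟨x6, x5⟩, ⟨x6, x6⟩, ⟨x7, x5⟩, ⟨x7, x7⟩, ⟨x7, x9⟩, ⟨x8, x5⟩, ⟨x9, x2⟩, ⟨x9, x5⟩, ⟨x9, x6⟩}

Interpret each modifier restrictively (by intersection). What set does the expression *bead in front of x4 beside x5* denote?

⟦in front of x4⟧ = {x : ⟨x, x4⟩ ∈ ⟦in front of⟧} = {x2, x5, x6, x9}
⟦beside x5⟧ = {x : ⟨x, x5⟩ ∈ ⟦beside⟧} = {x1, x2, x5, x6, x7, x8, x9}
⟦bead⟧ = {x2, x3, x4, x5, x6, x7, x8}
… ∩ ⟦in front of x4⟧ = {x2, x3, x4, x5, x6, x7, x8} ∩ {x2, x5, x6, x9} = {x2, x5, x6}
… ∩ ⟦beside x5⟧ = {x2, x5, x6} ∩ {x1, x2, x5, x6, x7, x8, x9} = {x2, x5, x6}
So ⟦bead in front of x4 beside x5⟧ = {x2, x5, x6}.

{x2, x5, x6}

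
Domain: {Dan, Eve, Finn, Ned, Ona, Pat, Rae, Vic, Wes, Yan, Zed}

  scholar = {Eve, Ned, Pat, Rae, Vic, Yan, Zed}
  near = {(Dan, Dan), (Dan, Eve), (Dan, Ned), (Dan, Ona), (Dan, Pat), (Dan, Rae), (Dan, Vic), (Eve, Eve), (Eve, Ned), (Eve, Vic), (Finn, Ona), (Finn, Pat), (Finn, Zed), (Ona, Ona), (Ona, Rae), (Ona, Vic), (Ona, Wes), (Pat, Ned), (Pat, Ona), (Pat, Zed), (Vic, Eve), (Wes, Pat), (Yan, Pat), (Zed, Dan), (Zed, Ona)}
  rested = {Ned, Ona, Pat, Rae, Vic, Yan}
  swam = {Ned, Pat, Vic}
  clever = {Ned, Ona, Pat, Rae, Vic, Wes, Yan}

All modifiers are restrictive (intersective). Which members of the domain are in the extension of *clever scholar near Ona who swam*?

{Pat}

⟦near Ona⟧ = {x : ⟨x, Ona⟩ ∈ ⟦near⟧} = {Dan, Finn, Ona, Pat, Zed}
⟦who swam⟧ = ⟦swam⟧ = {Ned, Pat, Vic}
⟦scholar⟧ = {Eve, Ned, Pat, Rae, Vic, Yan, Zed}
… ∩ ⟦near Ona⟧ = {Eve, Ned, Pat, Rae, Vic, Yan, Zed} ∩ {Dan, Finn, Ona, Pat, Zed} = {Pat, Zed}
… ∩ ⟦who swam⟧ = {Pat, Zed} ∩ {Ned, Pat, Vic} = {Pat}
… ∩ ⟦clever⟧ = {Pat} ∩ {Ned, Ona, Pat, Rae, Vic, Wes, Yan} = {Pat}
So ⟦clever scholar near Ona who swam⟧ = {Pat}.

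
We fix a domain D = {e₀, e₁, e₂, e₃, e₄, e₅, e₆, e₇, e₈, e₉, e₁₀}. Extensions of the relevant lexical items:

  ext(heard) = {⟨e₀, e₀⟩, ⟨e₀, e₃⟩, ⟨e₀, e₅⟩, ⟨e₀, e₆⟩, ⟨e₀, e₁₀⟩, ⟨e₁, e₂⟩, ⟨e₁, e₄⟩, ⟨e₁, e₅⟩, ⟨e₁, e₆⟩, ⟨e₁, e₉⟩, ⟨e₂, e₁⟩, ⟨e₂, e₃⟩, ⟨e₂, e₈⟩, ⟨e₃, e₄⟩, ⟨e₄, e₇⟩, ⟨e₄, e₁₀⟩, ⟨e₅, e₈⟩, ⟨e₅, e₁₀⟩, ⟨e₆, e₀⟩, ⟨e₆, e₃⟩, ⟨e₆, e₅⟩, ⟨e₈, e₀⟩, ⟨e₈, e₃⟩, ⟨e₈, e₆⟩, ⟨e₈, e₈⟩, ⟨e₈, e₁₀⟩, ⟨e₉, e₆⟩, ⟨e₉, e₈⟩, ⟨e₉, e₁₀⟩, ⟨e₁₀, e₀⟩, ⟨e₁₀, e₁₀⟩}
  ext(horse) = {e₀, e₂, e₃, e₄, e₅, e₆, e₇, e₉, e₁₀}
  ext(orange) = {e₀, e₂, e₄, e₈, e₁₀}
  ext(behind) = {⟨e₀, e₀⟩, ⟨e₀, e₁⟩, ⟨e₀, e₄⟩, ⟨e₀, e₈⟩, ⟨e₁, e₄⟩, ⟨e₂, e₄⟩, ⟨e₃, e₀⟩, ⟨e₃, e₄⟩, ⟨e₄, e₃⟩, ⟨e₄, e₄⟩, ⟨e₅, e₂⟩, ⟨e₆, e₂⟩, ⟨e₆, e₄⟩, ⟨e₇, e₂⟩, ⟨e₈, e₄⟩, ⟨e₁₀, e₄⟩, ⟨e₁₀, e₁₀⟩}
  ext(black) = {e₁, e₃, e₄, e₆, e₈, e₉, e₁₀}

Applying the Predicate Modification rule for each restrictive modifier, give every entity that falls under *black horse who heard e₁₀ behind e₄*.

{e₄, e₁₀}

⟦who heard e₁₀⟧ = {x : ⟨x, e₁₀⟩ ∈ ⟦heard⟧} = {e₀, e₄, e₅, e₈, e₉, e₁₀}
⟦behind e₄⟧ = {x : ⟨x, e₄⟩ ∈ ⟦behind⟧} = {e₀, e₁, e₂, e₃, e₄, e₆, e₈, e₁₀}
⟦horse⟧ = {e₀, e₂, e₃, e₄, e₅, e₆, e₇, e₉, e₁₀}
… ∩ ⟦who heard e₁₀⟧ = {e₀, e₂, e₃, e₄, e₅, e₆, e₇, e₉, e₁₀} ∩ {e₀, e₄, e₅, e₈, e₉, e₁₀} = {e₀, e₄, e₅, e₉, e₁₀}
… ∩ ⟦behind e₄⟧ = {e₀, e₄, e₅, e₉, e₁₀} ∩ {e₀, e₁, e₂, e₃, e₄, e₆, e₈, e₁₀} = {e₀, e₄, e₁₀}
… ∩ ⟦black⟧ = {e₀, e₄, e₁₀} ∩ {e₁, e₃, e₄, e₆, e₈, e₉, e₁₀} = {e₄, e₁₀}
So ⟦black horse who heard e₁₀ behind e₄⟧ = {e₄, e₁₀}.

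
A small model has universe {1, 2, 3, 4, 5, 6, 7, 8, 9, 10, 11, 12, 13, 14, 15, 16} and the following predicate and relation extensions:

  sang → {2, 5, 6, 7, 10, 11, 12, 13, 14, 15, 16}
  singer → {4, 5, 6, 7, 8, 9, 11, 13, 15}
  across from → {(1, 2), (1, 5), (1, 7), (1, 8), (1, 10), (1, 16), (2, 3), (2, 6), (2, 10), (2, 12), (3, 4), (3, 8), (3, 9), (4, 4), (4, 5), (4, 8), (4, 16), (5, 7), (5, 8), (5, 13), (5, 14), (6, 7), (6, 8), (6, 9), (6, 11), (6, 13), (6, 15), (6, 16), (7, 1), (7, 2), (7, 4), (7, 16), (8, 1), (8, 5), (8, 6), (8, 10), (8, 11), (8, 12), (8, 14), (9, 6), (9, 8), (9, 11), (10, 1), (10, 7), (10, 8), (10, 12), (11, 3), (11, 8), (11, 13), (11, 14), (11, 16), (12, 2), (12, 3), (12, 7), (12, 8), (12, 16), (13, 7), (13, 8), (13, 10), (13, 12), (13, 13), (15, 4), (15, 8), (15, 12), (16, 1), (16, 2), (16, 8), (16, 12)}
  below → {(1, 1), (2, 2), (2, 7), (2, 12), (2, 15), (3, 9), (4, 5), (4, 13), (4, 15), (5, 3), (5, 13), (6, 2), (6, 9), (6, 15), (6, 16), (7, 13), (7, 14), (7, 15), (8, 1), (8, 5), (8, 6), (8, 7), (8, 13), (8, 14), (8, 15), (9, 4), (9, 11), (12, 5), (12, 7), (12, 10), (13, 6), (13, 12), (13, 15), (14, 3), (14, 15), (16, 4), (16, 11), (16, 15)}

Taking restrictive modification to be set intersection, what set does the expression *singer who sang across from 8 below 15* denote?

⟦who sang⟧ = ⟦sang⟧ = {2, 5, 6, 7, 10, 11, 12, 13, 14, 15, 16}
⟦across from 8⟧ = {x : ⟨x, 8⟩ ∈ ⟦across from⟧} = {1, 3, 4, 5, 6, 9, 10, 11, 12, 13, 15, 16}
⟦below 15⟧ = {x : ⟨x, 15⟩ ∈ ⟦below⟧} = {2, 4, 6, 7, 8, 13, 14, 16}
⟦singer⟧ = {4, 5, 6, 7, 8, 9, 11, 13, 15}
… ∩ ⟦who sang⟧ = {4, 5, 6, 7, 8, 9, 11, 13, 15} ∩ {2, 5, 6, 7, 10, 11, 12, 13, 14, 15, 16} = {5, 6, 7, 11, 13, 15}
… ∩ ⟦across from 8⟧ = {5, 6, 7, 11, 13, 15} ∩ {1, 3, 4, 5, 6, 9, 10, 11, 12, 13, 15, 16} = {5, 6, 11, 13, 15}
… ∩ ⟦below 15⟧ = {5, 6, 11, 13, 15} ∩ {2, 4, 6, 7, 8, 13, 14, 16} = {6, 13}
So ⟦singer who sang across from 8 below 15⟧ = {6, 13}.

{6, 13}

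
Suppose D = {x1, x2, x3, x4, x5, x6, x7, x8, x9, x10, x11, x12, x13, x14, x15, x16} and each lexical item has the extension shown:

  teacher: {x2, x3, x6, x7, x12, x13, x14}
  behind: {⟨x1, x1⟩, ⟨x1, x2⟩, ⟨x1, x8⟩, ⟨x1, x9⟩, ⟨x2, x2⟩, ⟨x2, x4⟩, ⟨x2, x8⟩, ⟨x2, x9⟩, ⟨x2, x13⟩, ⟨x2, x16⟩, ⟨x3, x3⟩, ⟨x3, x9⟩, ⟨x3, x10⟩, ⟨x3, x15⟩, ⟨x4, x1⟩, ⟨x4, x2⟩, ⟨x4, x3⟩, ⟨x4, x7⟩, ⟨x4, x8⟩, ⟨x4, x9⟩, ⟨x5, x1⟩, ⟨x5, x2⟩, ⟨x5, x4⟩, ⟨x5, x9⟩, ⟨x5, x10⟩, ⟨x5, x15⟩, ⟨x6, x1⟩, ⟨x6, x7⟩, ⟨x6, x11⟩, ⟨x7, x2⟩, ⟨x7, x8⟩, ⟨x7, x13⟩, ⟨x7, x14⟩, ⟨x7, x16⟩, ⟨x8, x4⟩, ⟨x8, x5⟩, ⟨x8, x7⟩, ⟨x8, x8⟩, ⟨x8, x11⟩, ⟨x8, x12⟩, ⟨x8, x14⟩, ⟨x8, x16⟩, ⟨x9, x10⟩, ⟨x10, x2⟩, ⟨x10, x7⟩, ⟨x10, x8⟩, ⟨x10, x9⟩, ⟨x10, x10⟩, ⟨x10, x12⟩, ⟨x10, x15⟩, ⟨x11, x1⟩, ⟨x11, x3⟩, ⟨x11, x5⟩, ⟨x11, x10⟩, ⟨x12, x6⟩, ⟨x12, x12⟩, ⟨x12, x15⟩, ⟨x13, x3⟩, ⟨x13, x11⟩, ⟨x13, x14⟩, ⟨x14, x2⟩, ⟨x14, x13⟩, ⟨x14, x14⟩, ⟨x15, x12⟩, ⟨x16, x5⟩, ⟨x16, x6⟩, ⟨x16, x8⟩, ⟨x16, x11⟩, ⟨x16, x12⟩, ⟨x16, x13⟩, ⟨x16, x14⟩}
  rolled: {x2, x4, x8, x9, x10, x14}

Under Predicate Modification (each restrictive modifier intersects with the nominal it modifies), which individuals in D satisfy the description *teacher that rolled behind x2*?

{x2, x14}

⟦that rolled⟧ = ⟦rolled⟧ = {x2, x4, x8, x9, x10, x14}
⟦behind x2⟧ = {x : ⟨x, x2⟩ ∈ ⟦behind⟧} = {x1, x2, x4, x5, x7, x10, x14}
⟦teacher⟧ = {x2, x3, x6, x7, x12, x13, x14}
… ∩ ⟦that rolled⟧ = {x2, x3, x6, x7, x12, x13, x14} ∩ {x2, x4, x8, x9, x10, x14} = {x2, x14}
… ∩ ⟦behind x2⟧ = {x2, x14} ∩ {x1, x2, x4, x5, x7, x10, x14} = {x2, x14}
So ⟦teacher that rolled behind x2⟧ = {x2, x14}.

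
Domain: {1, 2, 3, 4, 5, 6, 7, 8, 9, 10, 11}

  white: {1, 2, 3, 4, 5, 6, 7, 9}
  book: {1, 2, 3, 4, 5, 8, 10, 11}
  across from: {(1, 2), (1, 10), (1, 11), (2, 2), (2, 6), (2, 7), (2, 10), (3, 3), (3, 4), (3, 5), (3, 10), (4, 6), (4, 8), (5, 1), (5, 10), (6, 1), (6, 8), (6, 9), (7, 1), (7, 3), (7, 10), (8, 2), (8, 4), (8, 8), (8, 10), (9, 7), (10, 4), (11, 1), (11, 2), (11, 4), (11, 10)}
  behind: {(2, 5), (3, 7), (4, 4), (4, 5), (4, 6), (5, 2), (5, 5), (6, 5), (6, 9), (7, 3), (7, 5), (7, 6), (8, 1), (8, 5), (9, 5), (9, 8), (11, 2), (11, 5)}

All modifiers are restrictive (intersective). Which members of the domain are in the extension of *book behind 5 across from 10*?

{2, 5, 8, 11}

⟦behind 5⟧ = {x : ⟨x, 5⟩ ∈ ⟦behind⟧} = {2, 4, 5, 6, 7, 8, 9, 11}
⟦across from 10⟧ = {x : ⟨x, 10⟩ ∈ ⟦across from⟧} = {1, 2, 3, 5, 7, 8, 11}
⟦book⟧ = {1, 2, 3, 4, 5, 8, 10, 11}
… ∩ ⟦behind 5⟧ = {1, 2, 3, 4, 5, 8, 10, 11} ∩ {2, 4, 5, 6, 7, 8, 9, 11} = {2, 4, 5, 8, 11}
… ∩ ⟦across from 10⟧ = {2, 4, 5, 8, 11} ∩ {1, 2, 3, 5, 7, 8, 11} = {2, 5, 8, 11}
So ⟦book behind 5 across from 10⟧ = {2, 5, 8, 11}.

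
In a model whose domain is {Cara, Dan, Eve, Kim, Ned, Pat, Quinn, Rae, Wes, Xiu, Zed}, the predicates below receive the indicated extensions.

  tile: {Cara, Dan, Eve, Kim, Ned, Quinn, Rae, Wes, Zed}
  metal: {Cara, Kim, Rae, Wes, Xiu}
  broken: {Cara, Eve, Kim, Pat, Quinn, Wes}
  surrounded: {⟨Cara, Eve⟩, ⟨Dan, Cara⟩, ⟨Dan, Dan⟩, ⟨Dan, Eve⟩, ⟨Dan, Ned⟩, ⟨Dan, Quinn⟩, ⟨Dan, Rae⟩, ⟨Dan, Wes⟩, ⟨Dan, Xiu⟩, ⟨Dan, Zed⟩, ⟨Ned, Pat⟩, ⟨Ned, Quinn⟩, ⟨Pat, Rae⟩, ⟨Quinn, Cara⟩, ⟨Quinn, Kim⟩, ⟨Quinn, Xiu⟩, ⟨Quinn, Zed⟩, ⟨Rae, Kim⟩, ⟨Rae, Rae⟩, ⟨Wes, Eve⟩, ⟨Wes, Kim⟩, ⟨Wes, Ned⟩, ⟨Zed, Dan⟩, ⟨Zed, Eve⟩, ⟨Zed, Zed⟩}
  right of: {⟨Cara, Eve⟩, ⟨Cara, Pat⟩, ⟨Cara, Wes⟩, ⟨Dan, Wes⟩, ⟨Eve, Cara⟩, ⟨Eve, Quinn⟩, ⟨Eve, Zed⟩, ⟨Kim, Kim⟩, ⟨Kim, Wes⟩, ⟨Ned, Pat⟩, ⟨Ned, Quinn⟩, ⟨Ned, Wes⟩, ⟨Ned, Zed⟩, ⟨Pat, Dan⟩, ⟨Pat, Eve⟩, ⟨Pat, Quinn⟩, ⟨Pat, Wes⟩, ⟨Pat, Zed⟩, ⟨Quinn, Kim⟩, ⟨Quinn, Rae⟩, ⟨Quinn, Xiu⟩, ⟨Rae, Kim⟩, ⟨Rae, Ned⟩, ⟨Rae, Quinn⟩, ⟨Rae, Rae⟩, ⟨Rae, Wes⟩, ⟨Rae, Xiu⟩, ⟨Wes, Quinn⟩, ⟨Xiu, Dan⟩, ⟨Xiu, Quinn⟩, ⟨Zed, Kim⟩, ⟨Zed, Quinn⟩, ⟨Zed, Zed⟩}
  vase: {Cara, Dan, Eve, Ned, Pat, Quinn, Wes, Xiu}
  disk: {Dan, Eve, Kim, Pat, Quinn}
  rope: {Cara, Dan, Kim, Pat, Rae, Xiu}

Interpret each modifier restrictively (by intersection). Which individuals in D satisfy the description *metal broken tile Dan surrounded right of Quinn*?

⟦Dan surrounded⟧ = {x : ⟨Dan, x⟩ ∈ ⟦surrounded⟧} = {Cara, Dan, Eve, Ned, Quinn, Rae, Wes, Xiu, Zed}
⟦right of Quinn⟧ = {x : ⟨x, Quinn⟩ ∈ ⟦right of⟧} = {Eve, Ned, Pat, Rae, Wes, Xiu, Zed}
⟦tile⟧ = {Cara, Dan, Eve, Kim, Ned, Quinn, Rae, Wes, Zed}
… ∩ ⟦Dan surrounded⟧ = {Cara, Dan, Eve, Kim, Ned, Quinn, Rae, Wes, Zed} ∩ {Cara, Dan, Eve, Ned, Quinn, Rae, Wes, Xiu, Zed} = {Cara, Dan, Eve, Ned, Quinn, Rae, Wes, Zed}
… ∩ ⟦right of Quinn⟧ = {Cara, Dan, Eve, Ned, Quinn, Rae, Wes, Zed} ∩ {Eve, Ned, Pat, Rae, Wes, Xiu, Zed} = {Eve, Ned, Rae, Wes, Zed}
… ∩ ⟦metal⟧ = {Eve, Ned, Rae, Wes, Zed} ∩ {Cara, Kim, Rae, Wes, Xiu} = {Rae, Wes}
… ∩ ⟦broken⟧ = {Rae, Wes} ∩ {Cara, Eve, Kim, Pat, Quinn, Wes} = {Wes}
So ⟦metal broken tile Dan surrounded right of Quinn⟧ = {Wes}.

{Wes}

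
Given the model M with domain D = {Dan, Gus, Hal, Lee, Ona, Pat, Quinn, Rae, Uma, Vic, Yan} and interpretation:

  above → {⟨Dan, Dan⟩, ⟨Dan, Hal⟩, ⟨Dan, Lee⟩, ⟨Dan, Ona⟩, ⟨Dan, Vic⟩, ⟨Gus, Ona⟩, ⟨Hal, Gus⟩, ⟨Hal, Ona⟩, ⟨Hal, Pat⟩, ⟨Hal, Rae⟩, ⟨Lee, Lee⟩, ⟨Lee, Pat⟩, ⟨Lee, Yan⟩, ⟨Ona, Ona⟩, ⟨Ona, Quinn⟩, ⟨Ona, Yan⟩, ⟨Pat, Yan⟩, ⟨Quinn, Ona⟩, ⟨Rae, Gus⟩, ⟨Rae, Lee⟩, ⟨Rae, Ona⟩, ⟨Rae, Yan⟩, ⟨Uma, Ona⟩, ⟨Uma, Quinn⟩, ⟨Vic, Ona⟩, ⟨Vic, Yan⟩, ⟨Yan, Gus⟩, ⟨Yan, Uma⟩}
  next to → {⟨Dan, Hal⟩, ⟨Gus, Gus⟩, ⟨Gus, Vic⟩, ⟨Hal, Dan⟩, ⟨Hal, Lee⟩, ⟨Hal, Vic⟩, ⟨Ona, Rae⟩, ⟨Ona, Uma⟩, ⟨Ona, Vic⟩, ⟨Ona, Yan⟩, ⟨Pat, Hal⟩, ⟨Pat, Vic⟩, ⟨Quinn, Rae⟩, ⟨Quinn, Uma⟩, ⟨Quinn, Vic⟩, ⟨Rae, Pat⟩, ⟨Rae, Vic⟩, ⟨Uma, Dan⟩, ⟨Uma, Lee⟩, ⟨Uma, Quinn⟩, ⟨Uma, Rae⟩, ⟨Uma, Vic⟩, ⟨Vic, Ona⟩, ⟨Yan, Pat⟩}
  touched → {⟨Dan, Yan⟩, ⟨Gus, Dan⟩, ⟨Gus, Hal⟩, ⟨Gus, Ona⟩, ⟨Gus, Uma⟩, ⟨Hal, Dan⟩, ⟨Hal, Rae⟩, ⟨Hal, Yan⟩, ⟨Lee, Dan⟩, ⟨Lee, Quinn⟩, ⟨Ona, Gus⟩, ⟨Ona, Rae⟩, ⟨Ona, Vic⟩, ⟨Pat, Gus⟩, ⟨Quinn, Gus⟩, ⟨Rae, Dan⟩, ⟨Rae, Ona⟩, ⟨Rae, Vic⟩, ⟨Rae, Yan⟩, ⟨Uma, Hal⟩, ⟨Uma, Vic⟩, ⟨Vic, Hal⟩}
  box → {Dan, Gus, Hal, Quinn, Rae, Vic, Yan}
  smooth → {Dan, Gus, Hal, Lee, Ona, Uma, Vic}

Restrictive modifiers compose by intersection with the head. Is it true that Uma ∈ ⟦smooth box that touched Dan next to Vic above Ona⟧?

no

⟦that touched Dan⟧ = {x : ⟨x, Dan⟩ ∈ ⟦touched⟧} = {Gus, Hal, Lee, Rae}
⟦next to Vic⟧ = {x : ⟨x, Vic⟩ ∈ ⟦next to⟧} = {Gus, Hal, Ona, Pat, Quinn, Rae, Uma}
⟦above Ona⟧ = {x : ⟨x, Ona⟩ ∈ ⟦above⟧} = {Dan, Gus, Hal, Ona, Quinn, Rae, Uma, Vic}
⟦box⟧ = {Dan, Gus, Hal, Quinn, Rae, Vic, Yan}
… ∩ ⟦that touched Dan⟧ = {Dan, Gus, Hal, Quinn, Rae, Vic, Yan} ∩ {Gus, Hal, Lee, Rae} = {Gus, Hal, Rae}
… ∩ ⟦next to Vic⟧ = {Gus, Hal, Rae} ∩ {Gus, Hal, Ona, Pat, Quinn, Rae, Uma} = {Gus, Hal, Rae}
… ∩ ⟦above Ona⟧ = {Gus, Hal, Rae} ∩ {Dan, Gus, Hal, Ona, Quinn, Rae, Uma, Vic} = {Gus, Hal, Rae}
… ∩ ⟦smooth⟧ = {Gus, Hal, Rae} ∩ {Dan, Gus, Hal, Lee, Ona, Uma, Vic} = {Gus, Hal}
⟦smooth box that touched Dan next to Vic above Ona⟧ = {Gus, Hal}; Uma ∉ this set.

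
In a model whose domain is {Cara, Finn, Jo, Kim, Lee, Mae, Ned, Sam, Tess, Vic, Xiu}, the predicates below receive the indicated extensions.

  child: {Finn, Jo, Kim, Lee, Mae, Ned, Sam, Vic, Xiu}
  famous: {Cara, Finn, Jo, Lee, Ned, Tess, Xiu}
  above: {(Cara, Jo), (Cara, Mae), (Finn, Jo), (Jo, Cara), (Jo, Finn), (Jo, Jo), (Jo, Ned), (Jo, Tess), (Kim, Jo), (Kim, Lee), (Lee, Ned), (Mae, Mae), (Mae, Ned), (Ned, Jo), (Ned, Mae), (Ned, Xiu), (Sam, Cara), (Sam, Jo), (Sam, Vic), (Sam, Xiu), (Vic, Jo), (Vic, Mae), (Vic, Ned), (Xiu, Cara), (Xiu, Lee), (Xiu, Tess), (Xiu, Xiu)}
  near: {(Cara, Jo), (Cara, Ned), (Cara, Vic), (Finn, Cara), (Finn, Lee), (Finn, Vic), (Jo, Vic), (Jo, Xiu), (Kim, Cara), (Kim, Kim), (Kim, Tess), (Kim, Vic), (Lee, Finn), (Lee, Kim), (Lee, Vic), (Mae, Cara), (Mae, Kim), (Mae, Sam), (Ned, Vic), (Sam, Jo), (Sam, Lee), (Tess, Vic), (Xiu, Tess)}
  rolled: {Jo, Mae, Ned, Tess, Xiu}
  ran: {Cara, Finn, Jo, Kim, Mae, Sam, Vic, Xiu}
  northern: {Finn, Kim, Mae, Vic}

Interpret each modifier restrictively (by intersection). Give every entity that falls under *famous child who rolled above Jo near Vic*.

⟦who rolled⟧ = ⟦rolled⟧ = {Jo, Mae, Ned, Tess, Xiu}
⟦above Jo⟧ = {x : ⟨x, Jo⟩ ∈ ⟦above⟧} = {Cara, Finn, Jo, Kim, Ned, Sam, Vic}
⟦near Vic⟧ = {x : ⟨x, Vic⟩ ∈ ⟦near⟧} = {Cara, Finn, Jo, Kim, Lee, Ned, Tess}
⟦child⟧ = {Finn, Jo, Kim, Lee, Mae, Ned, Sam, Vic, Xiu}
… ∩ ⟦who rolled⟧ = {Finn, Jo, Kim, Lee, Mae, Ned, Sam, Vic, Xiu} ∩ {Jo, Mae, Ned, Tess, Xiu} = {Jo, Mae, Ned, Xiu}
… ∩ ⟦above Jo⟧ = {Jo, Mae, Ned, Xiu} ∩ {Cara, Finn, Jo, Kim, Ned, Sam, Vic} = {Jo, Ned}
… ∩ ⟦near Vic⟧ = {Jo, Ned} ∩ {Cara, Finn, Jo, Kim, Lee, Ned, Tess} = {Jo, Ned}
… ∩ ⟦famous⟧ = {Jo, Ned} ∩ {Cara, Finn, Jo, Lee, Ned, Tess, Xiu} = {Jo, Ned}
So ⟦famous child who rolled above Jo near Vic⟧ = {Jo, Ned}.

{Jo, Ned}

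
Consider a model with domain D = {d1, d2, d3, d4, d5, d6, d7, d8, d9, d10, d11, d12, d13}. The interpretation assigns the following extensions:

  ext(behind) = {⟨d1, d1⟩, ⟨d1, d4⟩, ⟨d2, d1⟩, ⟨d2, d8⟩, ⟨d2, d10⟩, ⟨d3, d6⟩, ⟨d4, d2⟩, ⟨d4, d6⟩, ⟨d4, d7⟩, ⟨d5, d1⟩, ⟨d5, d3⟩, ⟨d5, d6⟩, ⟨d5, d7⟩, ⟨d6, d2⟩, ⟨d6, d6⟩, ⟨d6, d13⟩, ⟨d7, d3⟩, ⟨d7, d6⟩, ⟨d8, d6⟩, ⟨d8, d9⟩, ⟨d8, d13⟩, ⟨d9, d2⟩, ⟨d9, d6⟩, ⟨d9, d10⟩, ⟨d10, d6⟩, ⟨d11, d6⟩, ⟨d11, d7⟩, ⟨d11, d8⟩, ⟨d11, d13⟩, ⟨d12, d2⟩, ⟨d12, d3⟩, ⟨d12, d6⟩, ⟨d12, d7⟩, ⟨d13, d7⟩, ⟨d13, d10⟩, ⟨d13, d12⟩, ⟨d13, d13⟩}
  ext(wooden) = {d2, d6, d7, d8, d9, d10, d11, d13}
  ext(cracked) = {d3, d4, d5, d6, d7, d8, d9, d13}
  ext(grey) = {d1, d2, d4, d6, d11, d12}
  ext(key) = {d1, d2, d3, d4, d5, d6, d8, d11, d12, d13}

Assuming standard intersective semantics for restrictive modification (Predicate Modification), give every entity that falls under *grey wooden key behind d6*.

{d6, d11}

⟦behind d6⟧ = {x : ⟨x, d6⟩ ∈ ⟦behind⟧} = {d3, d4, d5, d6, d7, d8, d9, d10, d11, d12}
⟦key⟧ = {d1, d2, d3, d4, d5, d6, d8, d11, d12, d13}
… ∩ ⟦behind d6⟧ = {d1, d2, d3, d4, d5, d6, d8, d11, d12, d13} ∩ {d3, d4, d5, d6, d7, d8, d9, d10, d11, d12} = {d3, d4, d5, d6, d8, d11, d12}
… ∩ ⟦grey⟧ = {d3, d4, d5, d6, d8, d11, d12} ∩ {d1, d2, d4, d6, d11, d12} = {d4, d6, d11, d12}
… ∩ ⟦wooden⟧ = {d4, d6, d11, d12} ∩ {d2, d6, d7, d8, d9, d10, d11, d13} = {d6, d11}
So ⟦grey wooden key behind d6⟧ = {d6, d11}.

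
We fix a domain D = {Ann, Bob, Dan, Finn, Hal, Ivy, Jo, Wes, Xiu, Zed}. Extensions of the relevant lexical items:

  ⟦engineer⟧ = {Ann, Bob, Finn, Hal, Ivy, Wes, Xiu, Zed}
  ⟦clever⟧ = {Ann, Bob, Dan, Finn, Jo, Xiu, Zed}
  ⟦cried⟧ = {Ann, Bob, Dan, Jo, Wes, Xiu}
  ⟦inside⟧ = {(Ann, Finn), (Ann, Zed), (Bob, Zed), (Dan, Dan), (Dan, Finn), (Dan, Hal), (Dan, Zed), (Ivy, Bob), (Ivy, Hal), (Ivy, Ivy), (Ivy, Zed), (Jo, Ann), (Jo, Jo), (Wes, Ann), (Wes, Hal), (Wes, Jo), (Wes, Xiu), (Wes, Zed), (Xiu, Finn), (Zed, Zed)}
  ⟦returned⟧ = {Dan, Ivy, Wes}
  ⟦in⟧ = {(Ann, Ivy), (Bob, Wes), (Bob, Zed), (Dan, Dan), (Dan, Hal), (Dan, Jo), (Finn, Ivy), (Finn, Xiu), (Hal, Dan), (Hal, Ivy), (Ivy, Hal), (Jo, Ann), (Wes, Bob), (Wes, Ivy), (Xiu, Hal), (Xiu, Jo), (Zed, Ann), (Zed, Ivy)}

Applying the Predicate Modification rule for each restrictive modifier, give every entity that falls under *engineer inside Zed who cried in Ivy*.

⟦inside Zed⟧ = {x : ⟨x, Zed⟩ ∈ ⟦inside⟧} = {Ann, Bob, Dan, Ivy, Wes, Zed}
⟦who cried⟧ = ⟦cried⟧ = {Ann, Bob, Dan, Jo, Wes, Xiu}
⟦in Ivy⟧ = {x : ⟨x, Ivy⟩ ∈ ⟦in⟧} = {Ann, Finn, Hal, Wes, Zed}
⟦engineer⟧ = {Ann, Bob, Finn, Hal, Ivy, Wes, Xiu, Zed}
… ∩ ⟦inside Zed⟧ = {Ann, Bob, Finn, Hal, Ivy, Wes, Xiu, Zed} ∩ {Ann, Bob, Dan, Ivy, Wes, Zed} = {Ann, Bob, Ivy, Wes, Zed}
… ∩ ⟦who cried⟧ = {Ann, Bob, Ivy, Wes, Zed} ∩ {Ann, Bob, Dan, Jo, Wes, Xiu} = {Ann, Bob, Wes}
… ∩ ⟦in Ivy⟧ = {Ann, Bob, Wes} ∩ {Ann, Finn, Hal, Wes, Zed} = {Ann, Wes}
So ⟦engineer inside Zed who cried in Ivy⟧ = {Ann, Wes}.

{Ann, Wes}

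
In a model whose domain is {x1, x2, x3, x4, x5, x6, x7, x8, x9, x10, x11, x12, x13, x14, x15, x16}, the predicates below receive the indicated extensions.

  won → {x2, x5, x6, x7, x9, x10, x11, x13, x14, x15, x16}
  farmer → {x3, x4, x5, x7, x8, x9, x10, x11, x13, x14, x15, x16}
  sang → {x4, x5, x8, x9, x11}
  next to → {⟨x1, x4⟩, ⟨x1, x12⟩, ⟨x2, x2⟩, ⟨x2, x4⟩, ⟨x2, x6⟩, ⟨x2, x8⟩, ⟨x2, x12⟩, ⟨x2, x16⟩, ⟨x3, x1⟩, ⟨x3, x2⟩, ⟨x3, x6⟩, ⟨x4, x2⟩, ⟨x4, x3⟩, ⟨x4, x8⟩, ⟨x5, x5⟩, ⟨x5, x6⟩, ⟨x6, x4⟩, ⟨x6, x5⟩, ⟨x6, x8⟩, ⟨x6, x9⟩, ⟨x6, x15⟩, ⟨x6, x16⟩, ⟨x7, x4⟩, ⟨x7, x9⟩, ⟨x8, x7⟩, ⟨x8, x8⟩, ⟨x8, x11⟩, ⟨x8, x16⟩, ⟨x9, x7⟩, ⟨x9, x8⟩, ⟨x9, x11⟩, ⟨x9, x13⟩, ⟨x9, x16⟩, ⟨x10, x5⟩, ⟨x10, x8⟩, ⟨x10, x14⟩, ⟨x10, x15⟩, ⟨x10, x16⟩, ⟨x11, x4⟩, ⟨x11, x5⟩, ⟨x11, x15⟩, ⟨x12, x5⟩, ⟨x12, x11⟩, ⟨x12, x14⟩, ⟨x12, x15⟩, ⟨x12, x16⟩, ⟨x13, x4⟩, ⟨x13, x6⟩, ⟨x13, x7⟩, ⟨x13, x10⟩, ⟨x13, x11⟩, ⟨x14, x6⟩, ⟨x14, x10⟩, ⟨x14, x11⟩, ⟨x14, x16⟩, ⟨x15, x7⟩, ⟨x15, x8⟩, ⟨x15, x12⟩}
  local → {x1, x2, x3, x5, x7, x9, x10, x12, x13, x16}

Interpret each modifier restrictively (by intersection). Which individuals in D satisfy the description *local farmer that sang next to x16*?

{x9}

⟦that sang⟧ = ⟦sang⟧ = {x4, x5, x8, x9, x11}
⟦next to x16⟧ = {x : ⟨x, x16⟩ ∈ ⟦next to⟧} = {x2, x6, x8, x9, x10, x12, x14}
⟦farmer⟧ = {x3, x4, x5, x7, x8, x9, x10, x11, x13, x14, x15, x16}
… ∩ ⟦that sang⟧ = {x3, x4, x5, x7, x8, x9, x10, x11, x13, x14, x15, x16} ∩ {x4, x5, x8, x9, x11} = {x4, x5, x8, x9, x11}
… ∩ ⟦next to x16⟧ = {x4, x5, x8, x9, x11} ∩ {x2, x6, x8, x9, x10, x12, x14} = {x8, x9}
… ∩ ⟦local⟧ = {x8, x9} ∩ {x1, x2, x3, x5, x7, x9, x10, x12, x13, x16} = {x9}
So ⟦local farmer that sang next to x16⟧ = {x9}.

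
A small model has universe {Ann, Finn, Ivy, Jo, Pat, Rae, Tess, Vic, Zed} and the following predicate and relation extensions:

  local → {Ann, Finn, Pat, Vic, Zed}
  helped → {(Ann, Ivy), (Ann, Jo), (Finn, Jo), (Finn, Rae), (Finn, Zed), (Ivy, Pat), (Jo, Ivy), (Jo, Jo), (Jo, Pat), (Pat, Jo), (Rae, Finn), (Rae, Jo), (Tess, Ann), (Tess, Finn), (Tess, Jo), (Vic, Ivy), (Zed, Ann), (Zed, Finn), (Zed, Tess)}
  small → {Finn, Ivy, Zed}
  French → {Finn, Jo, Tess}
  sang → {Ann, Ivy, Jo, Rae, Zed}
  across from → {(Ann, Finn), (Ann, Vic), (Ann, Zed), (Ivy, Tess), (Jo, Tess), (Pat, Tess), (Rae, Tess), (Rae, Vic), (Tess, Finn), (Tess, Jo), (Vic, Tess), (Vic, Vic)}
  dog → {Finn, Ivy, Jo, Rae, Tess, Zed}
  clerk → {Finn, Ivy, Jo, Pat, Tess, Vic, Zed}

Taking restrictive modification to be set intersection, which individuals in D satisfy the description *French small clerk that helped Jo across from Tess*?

⟦that helped Jo⟧ = {x : ⟨x, Jo⟩ ∈ ⟦helped⟧} = {Ann, Finn, Jo, Pat, Rae, Tess}
⟦across from Tess⟧ = {x : ⟨x, Tess⟩ ∈ ⟦across from⟧} = {Ivy, Jo, Pat, Rae, Vic}
⟦clerk⟧ = {Finn, Ivy, Jo, Pat, Tess, Vic, Zed}
… ∩ ⟦that helped Jo⟧ = {Finn, Ivy, Jo, Pat, Tess, Vic, Zed} ∩ {Ann, Finn, Jo, Pat, Rae, Tess} = {Finn, Jo, Pat, Tess}
… ∩ ⟦across from Tess⟧ = {Finn, Jo, Pat, Tess} ∩ {Ivy, Jo, Pat, Rae, Vic} = {Jo, Pat}
… ∩ ⟦French⟧ = {Jo, Pat} ∩ {Finn, Jo, Tess} = {Jo}
… ∩ ⟦small⟧ = {Jo} ∩ {Finn, Ivy, Zed} = ∅
So ⟦French small clerk that helped Jo across from Tess⟧ = {}.

{}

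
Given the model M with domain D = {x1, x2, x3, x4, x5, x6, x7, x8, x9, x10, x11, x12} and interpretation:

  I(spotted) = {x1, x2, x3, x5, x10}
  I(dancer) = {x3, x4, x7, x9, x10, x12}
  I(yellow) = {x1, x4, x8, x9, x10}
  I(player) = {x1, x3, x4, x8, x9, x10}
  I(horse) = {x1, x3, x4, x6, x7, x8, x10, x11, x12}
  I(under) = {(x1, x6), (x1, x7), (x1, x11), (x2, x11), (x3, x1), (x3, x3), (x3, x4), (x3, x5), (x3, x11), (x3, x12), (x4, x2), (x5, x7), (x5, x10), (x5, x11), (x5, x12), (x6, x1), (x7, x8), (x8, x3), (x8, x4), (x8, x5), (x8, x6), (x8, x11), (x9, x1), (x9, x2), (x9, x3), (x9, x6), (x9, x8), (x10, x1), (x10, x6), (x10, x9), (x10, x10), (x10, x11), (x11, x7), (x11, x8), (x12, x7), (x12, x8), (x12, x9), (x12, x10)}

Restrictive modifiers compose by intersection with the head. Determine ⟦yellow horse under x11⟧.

⟦under x11⟧ = {x : ⟨x, x11⟩ ∈ ⟦under⟧} = {x1, x2, x3, x5, x8, x10}
⟦horse⟧ = {x1, x3, x4, x6, x7, x8, x10, x11, x12}
… ∩ ⟦under x11⟧ = {x1, x3, x4, x6, x7, x8, x10, x11, x12} ∩ {x1, x2, x3, x5, x8, x10} = {x1, x3, x8, x10}
… ∩ ⟦yellow⟧ = {x1, x3, x8, x10} ∩ {x1, x4, x8, x9, x10} = {x1, x8, x10}
So ⟦yellow horse under x11⟧ = {x1, x8, x10}.

{x1, x8, x10}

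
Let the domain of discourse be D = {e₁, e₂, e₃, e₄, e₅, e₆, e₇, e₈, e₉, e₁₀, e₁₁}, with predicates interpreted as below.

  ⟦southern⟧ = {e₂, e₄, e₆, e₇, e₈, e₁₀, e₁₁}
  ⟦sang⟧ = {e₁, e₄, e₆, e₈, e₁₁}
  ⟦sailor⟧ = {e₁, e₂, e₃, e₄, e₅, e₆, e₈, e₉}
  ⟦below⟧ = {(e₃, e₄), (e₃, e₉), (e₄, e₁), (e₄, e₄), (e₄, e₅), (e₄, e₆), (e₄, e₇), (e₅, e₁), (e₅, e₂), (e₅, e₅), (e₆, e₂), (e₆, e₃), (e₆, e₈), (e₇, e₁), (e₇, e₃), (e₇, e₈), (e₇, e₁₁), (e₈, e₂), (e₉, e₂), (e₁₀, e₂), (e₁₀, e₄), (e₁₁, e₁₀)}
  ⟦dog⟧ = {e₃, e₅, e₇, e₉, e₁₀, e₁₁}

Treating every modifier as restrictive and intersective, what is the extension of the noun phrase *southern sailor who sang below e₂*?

⟦who sang⟧ = ⟦sang⟧ = {e₁, e₄, e₆, e₈, e₁₁}
⟦below e₂⟧ = {x : ⟨x, e₂⟩ ∈ ⟦below⟧} = {e₅, e₆, e₈, e₉, e₁₀}
⟦sailor⟧ = {e₁, e₂, e₃, e₄, e₅, e₆, e₈, e₉}
… ∩ ⟦who sang⟧ = {e₁, e₂, e₃, e₄, e₅, e₆, e₈, e₉} ∩ {e₁, e₄, e₆, e₈, e₁₁} = {e₁, e₄, e₆, e₈}
… ∩ ⟦below e₂⟧ = {e₁, e₄, e₆, e₈} ∩ {e₅, e₆, e₈, e₉, e₁₀} = {e₆, e₈}
… ∩ ⟦southern⟧ = {e₆, e₈} ∩ {e₂, e₄, e₆, e₇, e₈, e₁₀, e₁₁} = {e₆, e₈}
So ⟦southern sailor who sang below e₂⟧ = {e₆, e₈}.

{e₆, e₈}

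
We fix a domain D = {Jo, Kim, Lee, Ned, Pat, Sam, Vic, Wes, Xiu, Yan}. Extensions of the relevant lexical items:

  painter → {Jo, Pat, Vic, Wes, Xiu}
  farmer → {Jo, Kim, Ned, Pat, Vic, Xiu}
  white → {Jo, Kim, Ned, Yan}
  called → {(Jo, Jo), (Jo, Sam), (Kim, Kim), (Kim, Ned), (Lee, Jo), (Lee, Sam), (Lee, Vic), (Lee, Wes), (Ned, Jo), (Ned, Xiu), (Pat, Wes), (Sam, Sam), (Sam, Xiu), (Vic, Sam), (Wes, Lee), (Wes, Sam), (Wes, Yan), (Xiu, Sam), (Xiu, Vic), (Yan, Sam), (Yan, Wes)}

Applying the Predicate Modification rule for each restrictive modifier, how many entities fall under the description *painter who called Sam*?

⟦who called Sam⟧ = {x : ⟨x, Sam⟩ ∈ ⟦called⟧} = {Jo, Lee, Sam, Vic, Wes, Xiu, Yan}
⟦painter⟧ = {Jo, Pat, Vic, Wes, Xiu}
… ∩ ⟦who called Sam⟧ = {Jo, Pat, Vic, Wes, Xiu} ∩ {Jo, Lee, Sam, Vic, Wes, Xiu, Yan} = {Jo, Vic, Wes, Xiu}
⟦painter who called Sam⟧ = {Jo, Vic, Wes, Xiu}, so the cardinality is 4.

4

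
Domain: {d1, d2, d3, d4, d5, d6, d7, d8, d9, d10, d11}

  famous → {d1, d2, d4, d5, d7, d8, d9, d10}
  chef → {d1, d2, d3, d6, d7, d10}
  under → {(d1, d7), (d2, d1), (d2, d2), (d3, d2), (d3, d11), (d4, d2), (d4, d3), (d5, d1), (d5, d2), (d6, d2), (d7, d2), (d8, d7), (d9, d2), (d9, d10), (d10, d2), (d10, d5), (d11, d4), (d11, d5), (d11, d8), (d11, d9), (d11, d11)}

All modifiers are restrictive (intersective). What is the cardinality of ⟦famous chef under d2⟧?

⟦under d2⟧ = {x : ⟨x, d2⟩ ∈ ⟦under⟧} = {d2, d3, d4, d5, d6, d7, d9, d10}
⟦chef⟧ = {d1, d2, d3, d6, d7, d10}
… ∩ ⟦under d2⟧ = {d1, d2, d3, d6, d7, d10} ∩ {d2, d3, d4, d5, d6, d7, d9, d10} = {d2, d3, d6, d7, d10}
… ∩ ⟦famous⟧ = {d2, d3, d6, d7, d10} ∩ {d1, d2, d4, d5, d7, d8, d9, d10} = {d2, d7, d10}
⟦famous chef under d2⟧ = {d2, d7, d10}, so the cardinality is 3.

3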